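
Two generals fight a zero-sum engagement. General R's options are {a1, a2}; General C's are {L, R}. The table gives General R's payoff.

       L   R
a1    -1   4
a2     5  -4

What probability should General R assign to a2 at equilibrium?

5/14

Row minima: a1 → -1, a2 → -4; maximin = -1.
Column maxima: L → 5, R → 4; minimax = 4.
-1 ≠ 4, so there is no saddle point; optimal play is mixed.
Let General R play a1 with probability p. Expected payoff against L: (-1)p + 5(1−p) = −6p + 5; against R: 4p + (-4)(1−p) = 8p − 4.
Setting these equal: −6p + 5 = 8p − 4 ⇒ −14p = -9 ⇒ p = 9/14, and the value is (-6)·(9/14) + 5 = 8/7.
For General C: with q = P(L), equating a1's and a2's payoffs gives −5q + 4 = 9q − 4 ⇒ q = 4/7.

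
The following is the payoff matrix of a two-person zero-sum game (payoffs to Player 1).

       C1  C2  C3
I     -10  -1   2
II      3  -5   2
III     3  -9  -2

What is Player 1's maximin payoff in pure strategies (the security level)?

-5

Row minima: I → -10, II → -5, III → -9.
The best of these is -5.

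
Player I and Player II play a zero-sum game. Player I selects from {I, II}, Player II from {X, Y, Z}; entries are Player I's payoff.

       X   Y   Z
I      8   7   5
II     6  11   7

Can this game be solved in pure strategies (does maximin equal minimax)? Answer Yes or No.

No

Row minima: I → 5, II → 6; maximin = 6.
Column maxima: X → 8, Y → 11, Z → 7; minimax = 7.
6 ≠ 7, so no pure-strategy equilibrium exists.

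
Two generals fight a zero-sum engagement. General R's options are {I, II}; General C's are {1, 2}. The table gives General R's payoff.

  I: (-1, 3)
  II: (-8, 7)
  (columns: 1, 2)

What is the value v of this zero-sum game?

Row minima: I → -1, II → -8; maximin = -1.
Column maxima: 1 → -1, 2 → 7; minimax = -1.
Since maximin = minimax = -1, there is a saddle point and the value is -1.

-1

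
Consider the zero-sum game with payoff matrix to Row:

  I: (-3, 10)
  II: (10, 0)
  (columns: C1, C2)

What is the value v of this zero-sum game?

Row minima: I → -3, II → 0; maximin = 0.
Column maxima: C1 → 10, C2 → 10; minimax = 10.
0 ≠ 10, so there is no saddle point; optimal play is mixed.
Let Row play I with probability p. Expected payoff against C1: (-3)p + 10(1−p) = −13p + 10; against C2: 10p + 0(1−p) = 10p.
Setting these equal: −13p + 10 = 10p ⇒ −23p = -10 ⇒ p = 10/23, and the value is (-13)·(10/23) + 10 = 100/23.
For Column: with q = P(C1), equating I's and II's payoffs gives −13q + 10 = 10q ⇒ q = 10/23.

100/23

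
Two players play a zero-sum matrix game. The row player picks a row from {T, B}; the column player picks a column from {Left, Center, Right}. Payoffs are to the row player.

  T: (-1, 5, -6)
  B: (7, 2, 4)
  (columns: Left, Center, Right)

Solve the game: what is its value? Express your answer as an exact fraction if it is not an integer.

Row minima: T → -6, B → 2; maximin = 2.
Column maxima: Left → 7, Center → 5, Right → 4; minimax = 4.
2 ≠ 4, so there is no saddle point; optimal play is mixed.
Left is strictly dominated by Right (it gives the row player strictly more in every row), so the column player never plays it.
On the remaining 2×2 (T, B vs Center, Right):
Let the row player play T with probability p. Expected payoff against Center: 5p + 2(1−p) = 3p + 2; against Right: (-6)p + 4(1−p) = −10p + 4.
Setting these equal: 3p + 2 = −10p + 4 ⇒ 13p = 2 ⇒ p = 2/13, and the value is (3)·(2/13) + 2 = 32/13.
For the column player: with q = P(Center), equating T's and B's payoffs gives 11q − 6 = −2q + 4 ⇒ q = 10/13.

32/13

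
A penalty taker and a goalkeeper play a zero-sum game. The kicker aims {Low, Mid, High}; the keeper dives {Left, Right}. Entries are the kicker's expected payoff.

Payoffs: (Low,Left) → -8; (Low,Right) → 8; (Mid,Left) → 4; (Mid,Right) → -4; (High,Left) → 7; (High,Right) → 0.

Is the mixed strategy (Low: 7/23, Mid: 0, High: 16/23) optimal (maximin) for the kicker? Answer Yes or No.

Yes

Against Left this mix gives (7/23)·(-8) + (16/23)·7 = 56/23.
Against Right this mix gives (7/23)·8 + (16/23)·0 = 56/23.
All of the keeper's active replies (Left, Right) yield 56/23, and no column does worse for the kicker. The mix makes the keeper indifferent and guarantees 56/23, so it is optimal.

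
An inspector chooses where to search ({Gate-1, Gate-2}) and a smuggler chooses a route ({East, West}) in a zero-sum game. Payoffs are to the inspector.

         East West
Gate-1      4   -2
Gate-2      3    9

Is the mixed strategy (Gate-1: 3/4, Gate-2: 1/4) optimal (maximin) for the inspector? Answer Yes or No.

No

Against East this mix gives (3/4)·4 + (1/4)·3 = 15/4.
Against West this mix gives (3/4)·(-2) + (1/4)·9 = 3/4.
The smuggler will play West, holding the inspector to 3/4. Shifting weight toward the row that does better against West would raise this floor (the equalizing mix achieves 7/2 against both West and East), so the proposed strategy is not optimal.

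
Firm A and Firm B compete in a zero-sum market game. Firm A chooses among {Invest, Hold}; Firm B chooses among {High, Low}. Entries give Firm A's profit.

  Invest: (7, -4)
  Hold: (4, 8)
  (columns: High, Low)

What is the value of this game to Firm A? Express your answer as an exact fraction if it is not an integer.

Row minima: Invest → -4, Hold → 4; maximin = 4.
Column maxima: High → 7, Low → 8; minimax = 7.
4 ≠ 7, so there is no saddle point; optimal play is mixed.
Let Firm A play Invest with probability p. Expected payoff against High: 7p + 4(1−p) = 3p + 4; against Low: (-4)p + 8(1−p) = −12p + 8.
Setting these equal: 3p + 4 = −12p + 8 ⇒ 15p = 4 ⇒ p = 4/15, and the value is (3)·(4/15) + 4 = 24/5.
For Firm B: with q = P(High), equating Invest's and Hold's payoffs gives 11q − 4 = −4q + 8 ⇒ q = 4/5.

24/5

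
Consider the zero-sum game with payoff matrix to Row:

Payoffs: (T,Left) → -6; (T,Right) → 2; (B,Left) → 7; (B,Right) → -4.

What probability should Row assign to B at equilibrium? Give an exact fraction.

Row minima: T → -6, B → -4; maximin = -4.
Column maxima: Left → 7, Right → 2; minimax = 2.
-4 ≠ 2, so there is no saddle point; optimal play is mixed.
Let Row play T with probability p. Expected payoff against Left: (-6)p + 7(1−p) = −13p + 7; against Right: 2p + (-4)(1−p) = 6p − 4.
Setting these equal: −13p + 7 = 6p − 4 ⇒ −19p = -11 ⇒ p = 11/19, and the value is (-13)·(11/19) + 7 = -10/19.
For Column: with q = P(Left), equating T's and B's payoffs gives −8q + 2 = 11q − 4 ⇒ q = 6/19.

8/19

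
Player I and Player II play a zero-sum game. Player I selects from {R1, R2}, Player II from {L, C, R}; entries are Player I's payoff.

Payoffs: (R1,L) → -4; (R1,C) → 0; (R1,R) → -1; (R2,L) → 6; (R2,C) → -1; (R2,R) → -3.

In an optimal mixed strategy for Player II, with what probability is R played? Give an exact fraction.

Row minima: R1 → -4, R2 → -3; maximin = -3.
Column maxima: L → 6, C → 0, R → -1; minimax = -1.
-3 ≠ -1, so there is no saddle point; optimal play is mixed.
C is strictly dominated by R (it gives Player I strictly more in every row), so Player II never plays it.
On the remaining 2×2 (R1, R2 vs L, R):
Let Player I play R1 with probability p. Expected payoff against L: (-4)p + 6(1−p) = −10p + 6; against R: (-1)p + (-3)(1−p) = 2p − 3.
Setting these equal: −10p + 6 = 2p − 3 ⇒ −12p = -9 ⇒ p = 3/4, and the value is (-10)·(3/4) + 6 = -3/2.
For Player II: with q = P(L), equating R1's and R2's payoffs gives −3q − 1 = 9q − 3 ⇒ q = 1/6.

5/6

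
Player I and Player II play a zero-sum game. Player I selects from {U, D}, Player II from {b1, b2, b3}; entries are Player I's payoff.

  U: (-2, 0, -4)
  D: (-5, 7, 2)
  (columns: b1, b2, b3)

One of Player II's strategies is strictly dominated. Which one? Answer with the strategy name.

b2

b1 holds Player I's payoff strictly below b2 in every row: -2 < 0, -5 < 7.
So b2 is strictly dominated for Player II.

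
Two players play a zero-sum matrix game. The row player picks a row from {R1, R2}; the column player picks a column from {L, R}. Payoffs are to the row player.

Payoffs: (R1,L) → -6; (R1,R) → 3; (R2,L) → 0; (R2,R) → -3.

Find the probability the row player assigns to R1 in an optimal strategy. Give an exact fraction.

1/4

Row minima: R1 → -6, R2 → -3; maximin = -3.
Column maxima: L → 0, R → 3; minimax = 0.
-3 ≠ 0, so there is no saddle point; optimal play is mixed.
Let the row player play R1 with probability p. Expected payoff against L: (-6)p + 0(1−p) = −6p; against R: 3p + (-3)(1−p) = 6p − 3.
Setting these equal: −6p = 6p − 3 ⇒ −12p = -3 ⇒ p = 1/4, and the value is (-6)·(1/4) = -3/2.
For the column player: with q = P(L), equating R1's and R2's payoffs gives −9q + 3 = 3q − 3 ⇒ q = 1/2.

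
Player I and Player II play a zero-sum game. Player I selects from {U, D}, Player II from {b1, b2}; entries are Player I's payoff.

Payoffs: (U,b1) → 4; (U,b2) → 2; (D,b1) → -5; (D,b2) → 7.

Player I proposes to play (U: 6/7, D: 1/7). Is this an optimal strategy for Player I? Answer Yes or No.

Yes

Against b1 this mix gives (6/7)·4 + (1/7)·(-5) = 19/7.
Against b2 this mix gives (6/7)·2 + (1/7)·7 = 19/7.
All of Player II's active replies (b1, b2) yield 19/7, and no column does worse for Player I. The mix makes Player II indifferent and guarantees 19/7, so it is optimal.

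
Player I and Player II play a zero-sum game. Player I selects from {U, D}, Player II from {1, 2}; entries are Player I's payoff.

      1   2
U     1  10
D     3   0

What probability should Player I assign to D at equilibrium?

3/4

Row minima: U → 1, D → 0; maximin = 1.
Column maxima: 1 → 3, 2 → 10; minimax = 3.
1 ≠ 3, so there is no saddle point; optimal play is mixed.
Let Player I play U with probability p. Expected payoff against 1: 1p + 3(1−p) = −2p + 3; against 2: 10p + 0(1−p) = 10p.
Setting these equal: −2p + 3 = 10p ⇒ −12p = -3 ⇒ p = 1/4, and the value is (-2)·(1/4) + 3 = 5/2.
For Player II: with q = P(1), equating U's and D's payoffs gives −9q + 10 = 3q ⇒ q = 5/6.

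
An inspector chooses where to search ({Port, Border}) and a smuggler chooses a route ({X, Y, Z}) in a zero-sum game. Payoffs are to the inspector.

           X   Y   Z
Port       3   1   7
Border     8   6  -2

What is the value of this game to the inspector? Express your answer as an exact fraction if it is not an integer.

22/7

Row minima: Port → 1, Border → -2; maximin = 1.
Column maxima: X → 8, Y → 6, Z → 7; minimax = 6.
1 ≠ 6, so there is no saddle point; optimal play is mixed.
X is strictly dominated by Y (it gives the inspector strictly more in every row), so the smuggler never plays it.
On the remaining 2×2 (Port, Border vs Y, Z):
Let the inspector play Port with probability p. Expected payoff against Y: 1p + 6(1−p) = −5p + 6; against Z: 7p + (-2)(1−p) = 9p − 2.
Setting these equal: −5p + 6 = 9p − 2 ⇒ −14p = -8 ⇒ p = 4/7, and the value is (-5)·(4/7) + 6 = 22/7.
For the smuggler: with q = P(Y), equating Port's and Border's payoffs gives −6q + 7 = 8q − 2 ⇒ q = 9/14.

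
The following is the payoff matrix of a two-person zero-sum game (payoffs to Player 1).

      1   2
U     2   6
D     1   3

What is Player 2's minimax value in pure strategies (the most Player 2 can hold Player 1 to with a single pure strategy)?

Column maxima: 1 → 2, 2 → 6.
The smallest of these is 2.

2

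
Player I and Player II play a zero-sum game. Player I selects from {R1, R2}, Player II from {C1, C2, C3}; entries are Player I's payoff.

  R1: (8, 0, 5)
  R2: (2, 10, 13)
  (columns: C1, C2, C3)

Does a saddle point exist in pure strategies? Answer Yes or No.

No

Row minima: R1 → 0, R2 → 2; maximin = 2.
Column maxima: C1 → 8, C2 → 10, C3 → 13; minimax = 8.
2 ≠ 8, so no pure-strategy equilibrium exists.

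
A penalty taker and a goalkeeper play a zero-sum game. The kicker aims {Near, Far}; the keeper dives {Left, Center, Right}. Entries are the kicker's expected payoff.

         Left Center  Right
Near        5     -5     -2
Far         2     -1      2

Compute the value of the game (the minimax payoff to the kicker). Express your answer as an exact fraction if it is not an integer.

Row minima: Near → -5, Far → -1; maximin = -1.
Column maxima: Left → 5, Center → -1, Right → 2; minimax = -1.
Since maximin = minimax = -1, there is a saddle point and the value is -1.

-1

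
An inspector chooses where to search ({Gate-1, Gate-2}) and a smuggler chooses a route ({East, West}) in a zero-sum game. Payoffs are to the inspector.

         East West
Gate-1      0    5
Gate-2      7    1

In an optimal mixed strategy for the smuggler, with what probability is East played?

Row minima: Gate-1 → 0, Gate-2 → 1; maximin = 1.
Column maxima: East → 7, West → 5; minimax = 5.
1 ≠ 5, so there is no saddle point; optimal play is mixed.
Let the inspector play Gate-1 with probability p. Expected payoff against East: 0p + 7(1−p) = −7p + 7; against West: 5p + 1(1−p) = 4p + 1.
Setting these equal: −7p + 7 = 4p + 1 ⇒ −11p = -6 ⇒ p = 6/11, and the value is (-7)·(6/11) + 7 = 35/11.
For the smuggler: with q = P(East), equating Gate-1's and Gate-2's payoffs gives −5q + 5 = 6q + 1 ⇒ q = 4/11.

4/11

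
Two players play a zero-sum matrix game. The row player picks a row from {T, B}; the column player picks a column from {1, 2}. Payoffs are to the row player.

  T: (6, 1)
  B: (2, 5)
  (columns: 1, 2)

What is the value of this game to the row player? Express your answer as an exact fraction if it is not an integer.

7/2

Row minima: T → 1, B → 2; maximin = 2.
Column maxima: 1 → 6, 2 → 5; minimax = 5.
2 ≠ 5, so there is no saddle point; optimal play is mixed.
Let the row player play T with probability p. Expected payoff against 1: 6p + 2(1−p) = 4p + 2; against 2: 1p + 5(1−p) = −4p + 5.
Setting these equal: 4p + 2 = −4p + 5 ⇒ 8p = 3 ⇒ p = 3/8, and the value is (4)·(3/8) + 2 = 7/2.
For the column player: with q = P(1), equating T's and B's payoffs gives 5q + 1 = −3q + 5 ⇒ q = 1/2.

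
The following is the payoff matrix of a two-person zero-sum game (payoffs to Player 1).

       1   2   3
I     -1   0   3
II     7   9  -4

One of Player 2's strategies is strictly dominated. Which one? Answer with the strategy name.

2

1 holds Player 1's payoff strictly below 2 in every row: -1 < 0, 7 < 9.
So 2 is strictly dominated for Player 2.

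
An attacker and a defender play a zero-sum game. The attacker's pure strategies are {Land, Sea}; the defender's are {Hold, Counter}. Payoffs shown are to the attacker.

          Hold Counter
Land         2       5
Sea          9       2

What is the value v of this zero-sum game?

Row minima: Land → 2, Sea → 2; maximin = 2.
Column maxima: Hold → 9, Counter → 5; minimax = 5.
2 ≠ 5, so there is no saddle point; optimal play is mixed.
Let the attacker play Land with probability p. Expected payoff against Hold: 2p + 9(1−p) = −7p + 9; against Counter: 5p + 2(1−p) = 3p + 2.
Setting these equal: −7p + 9 = 3p + 2 ⇒ −10p = -7 ⇒ p = 7/10, and the value is (-7)·(7/10) + 9 = 41/10.
For the defender: with q = P(Hold), equating Land's and Sea's payoffs gives −3q + 5 = 7q + 2 ⇒ q = 3/10.

41/10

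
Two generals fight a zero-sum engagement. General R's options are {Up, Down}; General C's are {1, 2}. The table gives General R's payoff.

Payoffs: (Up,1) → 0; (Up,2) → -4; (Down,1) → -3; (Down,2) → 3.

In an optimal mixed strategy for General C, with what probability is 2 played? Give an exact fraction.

Row minima: Up → -4, Down → -3; maximin = -3.
Column maxima: 1 → 0, 2 → 3; minimax = 0.
-3 ≠ 0, so there is no saddle point; optimal play is mixed.
Let General R play Up with probability p. Expected payoff against 1: 0p + (-3)(1−p) = 3p − 3; against 2: (-4)p + 3(1−p) = −7p + 3.
Setting these equal: 3p − 3 = −7p + 3 ⇒ 10p = 6 ⇒ p = 3/5, and the value is (3)·(3/5) − 3 = -6/5.
For General C: with q = P(1), equating Up's and Down's payoffs gives 4q − 4 = −6q + 3 ⇒ q = 7/10.

3/10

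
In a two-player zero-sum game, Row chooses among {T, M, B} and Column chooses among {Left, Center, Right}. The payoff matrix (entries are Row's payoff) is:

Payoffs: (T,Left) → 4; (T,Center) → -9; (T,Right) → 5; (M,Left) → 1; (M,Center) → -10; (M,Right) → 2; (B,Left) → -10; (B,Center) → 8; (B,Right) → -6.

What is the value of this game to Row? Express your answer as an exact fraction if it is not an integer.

-58/31

Row minima: T → -9, M → -10, B → -10; maximin = -9.
Column maxima: Left → 4, Center → 8, Right → 5; minimax = 4.
-9 ≠ 4, so there is no saddle point; optimal play is mixed.
M is strictly dominated by T, so Row never plays it.
Right is strictly dominated by Left (it gives Row strictly more in every row), so Column never plays it.
On the remaining 2×2 (T, B vs Left, Center):
Let Row play T with probability p. Expected payoff against Left: 4p + (-10)(1−p) = 14p − 10; against Center: (-9)p + 8(1−p) = −17p + 8.
Setting these equal: 14p − 10 = −17p + 8 ⇒ 31p = 18 ⇒ p = 18/31, and the value is (14)·(18/31) − 10 = -58/31.
For Column: with q = P(Left), equating T's and B's payoffs gives 13q − 9 = −18q + 8 ⇒ q = 17/31.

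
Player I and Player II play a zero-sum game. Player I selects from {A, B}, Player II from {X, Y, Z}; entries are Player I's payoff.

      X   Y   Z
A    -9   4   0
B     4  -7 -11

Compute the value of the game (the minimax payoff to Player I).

-33/8

Row minima: A → -9, B → -11; maximin = -9.
Column maxima: X → 4, Y → 4, Z → 0; minimax = 0.
-9 ≠ 0, so there is no saddle point; optimal play is mixed.
Y is strictly dominated by Z (it gives Player I strictly more in every row), so Player II never plays it.
On the remaining 2×2 (A, B vs X, Z):
Let Player I play A with probability p. Expected payoff against X: (-9)p + 4(1−p) = −13p + 4; against Z: 0p + (-11)(1−p) = 11p − 11.
Setting these equal: −13p + 4 = 11p − 11 ⇒ −24p = -15 ⇒ p = 5/8, and the value is (-13)·(5/8) + 4 = -33/8.
For Player II: with q = P(X), equating A's and B's payoffs gives −9q = 15q − 11 ⇒ q = 11/24.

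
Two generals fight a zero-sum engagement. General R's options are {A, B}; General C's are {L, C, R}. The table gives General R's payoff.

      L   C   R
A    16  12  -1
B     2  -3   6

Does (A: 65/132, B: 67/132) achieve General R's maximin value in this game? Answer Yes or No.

Against L this mix gives (65/132)·16 + (67/132)·2 = 587/66.
Against C this mix gives (65/132)·12 + (67/132)·(-3) = 193/44.
Against R this mix gives (65/132)·(-1) + (67/132)·6 = 337/132.
General C will play R, holding General R to 337/132. Shifting weight toward the row that does better against R would raise this floor (the equalizing mix achieves 69/22 against both R and C), so the proposed strategy is not optimal.

No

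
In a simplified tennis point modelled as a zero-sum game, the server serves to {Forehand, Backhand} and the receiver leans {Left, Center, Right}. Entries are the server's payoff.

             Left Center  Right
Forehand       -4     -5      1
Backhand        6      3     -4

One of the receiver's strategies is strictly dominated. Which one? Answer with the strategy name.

Center holds the server's payoff strictly below Left in every row: -5 < -4, 3 < 6.
So Left is strictly dominated for the receiver.

Left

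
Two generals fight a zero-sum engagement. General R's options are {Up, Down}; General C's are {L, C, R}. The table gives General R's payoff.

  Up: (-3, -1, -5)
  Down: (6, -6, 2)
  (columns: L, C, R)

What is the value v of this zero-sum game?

Row minima: Up → -5, Down → -6; maximin = -5.
Column maxima: L → 6, C → -1, R → 2; minimax = -1.
-5 ≠ -1, so there is no saddle point; optimal play is mixed.
L is strictly dominated by R (it gives General R strictly more in every row), so General C never plays it.
On the remaining 2×2 (Up, Down vs C, R):
Let General R play Up with probability p. Expected payoff against C: (-1)p + (-6)(1−p) = 5p − 6; against R: (-5)p + 2(1−p) = −7p + 2.
Setting these equal: 5p − 6 = −7p + 2 ⇒ 12p = 8 ⇒ p = 2/3, and the value is (5)·(2/3) − 6 = -8/3.
For General C: with q = P(C), equating Up's and Down's payoffs gives 4q − 5 = −8q + 2 ⇒ q = 7/12.

-8/3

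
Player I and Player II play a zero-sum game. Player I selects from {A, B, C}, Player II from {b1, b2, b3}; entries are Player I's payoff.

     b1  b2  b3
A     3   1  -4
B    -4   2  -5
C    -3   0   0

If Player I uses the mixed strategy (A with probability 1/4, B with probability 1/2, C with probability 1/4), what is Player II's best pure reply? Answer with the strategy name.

If Player II plays b1, Player I's expected payoff is (1/4)·3 + (1/2)·(-4) + (1/4)·(-3) = -2.
If Player II plays b2, Player I's expected payoff is (1/4)·1 + (1/2)·2 + (1/4)·0 = 5/4.
If Player II plays b3, Player I's expected payoff is (1/4)·(-4) + (1/2)·(-5) + (1/4)·0 = -7/2.
Player II minimizes Player I's payoff; the smallest is -7/2, so the best response is b3.

b3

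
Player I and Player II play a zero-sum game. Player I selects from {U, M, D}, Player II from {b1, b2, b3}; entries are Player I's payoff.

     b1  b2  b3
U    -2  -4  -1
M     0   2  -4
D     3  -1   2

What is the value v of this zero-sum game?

Row minima: U → -4, M → -4, D → -1; maximin = -1.
Column maxima: b1 → 3, b2 → 2, b3 → 2; minimax = 2.
-1 ≠ 2, so there is no saddle point; optimal play is mixed.
U is strictly dominated by D, so Player I never plays it.
With U eliminated, b1 is strictly dominated by b3 (it gives Player I strictly more in every remaining row), so Player II never plays it.
On the remaining 2×2 (M, D vs b2, b3):
Let Player I play M with probability p. Expected payoff against b2: 2p + (-1)(1−p) = 3p − 1; against b3: (-4)p + 2(1−p) = −6p + 2.
Setting these equal: 3p − 1 = −6p + 2 ⇒ 9p = 3 ⇒ p = 1/3, and the value is (3)·(1/3) − 1 = 0.
For Player II: with q = P(b2), equating M's and D's payoffs gives 6q − 4 = −3q + 2 ⇒ q = 2/3.

0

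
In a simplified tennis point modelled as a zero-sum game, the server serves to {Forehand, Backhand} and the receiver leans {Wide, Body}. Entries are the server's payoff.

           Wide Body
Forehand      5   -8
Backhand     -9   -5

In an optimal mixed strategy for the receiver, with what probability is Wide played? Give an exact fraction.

Row minima: Forehand → -8, Backhand → -9; maximin = -8.
Column maxima: Wide → 5, Body → -5; minimax = -5.
-8 ≠ -5, so there is no saddle point; optimal play is mixed.
Let the server play Forehand with probability p. Expected payoff against Wide: 5p + (-9)(1−p) = 14p − 9; against Body: (-8)p + (-5)(1−p) = −3p − 5.
Setting these equal: 14p − 9 = −3p − 5 ⇒ 17p = 4 ⇒ p = 4/17, and the value is (14)·(4/17) − 9 = -97/17.
For the receiver: with q = P(Wide), equating Forehand's and Backhand's payoffs gives 13q − 8 = −4q − 5 ⇒ q = 3/17.

3/17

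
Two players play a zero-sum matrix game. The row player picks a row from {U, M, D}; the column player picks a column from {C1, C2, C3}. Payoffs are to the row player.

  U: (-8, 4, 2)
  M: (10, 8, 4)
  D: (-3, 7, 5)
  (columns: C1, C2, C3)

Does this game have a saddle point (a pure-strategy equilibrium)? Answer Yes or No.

No

Row minima: U → -8, M → 4, D → -3; maximin = 4.
Column maxima: C1 → 10, C2 → 8, C3 → 5; minimax = 5.
4 ≠ 5, so no pure-strategy equilibrium exists.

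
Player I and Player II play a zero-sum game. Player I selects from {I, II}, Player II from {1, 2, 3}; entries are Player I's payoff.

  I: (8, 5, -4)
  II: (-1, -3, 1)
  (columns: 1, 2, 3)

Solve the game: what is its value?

-7/13

Row minima: I → -4, II → -3; maximin = -3.
Column maxima: 1 → 8, 2 → 5, 3 → 1; minimax = 1.
-3 ≠ 1, so there is no saddle point; optimal play is mixed.
1 is strictly dominated by 2 (it gives Player I strictly more in every row), so Player II never plays it.
On the remaining 2×2 (I, II vs 2, 3):
Let Player I play I with probability p. Expected payoff against 2: 5p + (-3)(1−p) = 8p − 3; against 3: (-4)p + 1(1−p) = −5p + 1.
Setting these equal: 8p − 3 = −5p + 1 ⇒ 13p = 4 ⇒ p = 4/13, and the value is (8)·(4/13) − 3 = -7/13.
For Player II: with q = P(2), equating I's and II's payoffs gives 9q − 4 = −4q + 1 ⇒ q = 5/13.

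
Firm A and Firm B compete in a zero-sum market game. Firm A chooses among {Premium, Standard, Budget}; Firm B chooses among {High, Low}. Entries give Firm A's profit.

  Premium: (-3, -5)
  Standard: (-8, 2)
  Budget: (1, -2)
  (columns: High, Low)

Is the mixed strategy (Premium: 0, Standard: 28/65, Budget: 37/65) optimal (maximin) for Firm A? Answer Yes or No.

No

Against High this mix gives (28/65)·(-8) + (37/65)·1 = -187/65.
Against Low this mix gives (28/65)·2 + (37/65)·(-2) = -18/65.
Firm B will play High, holding Firm A to -187/65. Shifting weight toward the row that does better against High would raise this floor (the equalizing mix achieves -14/13 against both High and Low), so the proposed strategy is not optimal.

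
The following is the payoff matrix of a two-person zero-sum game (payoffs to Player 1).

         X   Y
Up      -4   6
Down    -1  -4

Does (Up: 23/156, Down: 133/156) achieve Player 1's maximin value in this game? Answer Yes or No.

No

Against X this mix gives (23/156)·(-4) + (133/156)·(-1) = -75/52.
Against Y this mix gives (23/156)·6 + (133/156)·(-4) = -197/78.
Player 2 will play Y, holding Player 1 to -197/78. Shifting weight toward the row that does better against Y would raise this floor (the equalizing mix achieves -22/13 against both Y and X), so the proposed strategy is not optimal.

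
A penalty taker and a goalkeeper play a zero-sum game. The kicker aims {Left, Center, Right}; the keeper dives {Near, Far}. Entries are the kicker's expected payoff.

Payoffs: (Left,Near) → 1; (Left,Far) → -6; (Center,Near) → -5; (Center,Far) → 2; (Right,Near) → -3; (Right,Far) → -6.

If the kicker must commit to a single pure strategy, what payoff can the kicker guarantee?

Row minima: Left → -6, Center → -5, Right → -6.
The best of these is -5.

-5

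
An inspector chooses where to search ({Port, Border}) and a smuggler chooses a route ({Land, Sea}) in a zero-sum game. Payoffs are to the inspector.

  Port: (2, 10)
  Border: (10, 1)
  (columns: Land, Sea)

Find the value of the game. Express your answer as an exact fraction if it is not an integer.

Row minima: Port → 2, Border → 1; maximin = 2.
Column maxima: Land → 10, Sea → 10; minimax = 10.
2 ≠ 10, so there is no saddle point; optimal play is mixed.
Let the inspector play Port with probability p. Expected payoff against Land: 2p + 10(1−p) = −8p + 10; against Sea: 10p + 1(1−p) = 9p + 1.
Setting these equal: −8p + 10 = 9p + 1 ⇒ −17p = -9 ⇒ p = 9/17, and the value is (-8)·(9/17) + 10 = 98/17.
For the smuggler: with q = P(Land), equating Port's and Border's payoffs gives −8q + 10 = 9q + 1 ⇒ q = 9/17.

98/17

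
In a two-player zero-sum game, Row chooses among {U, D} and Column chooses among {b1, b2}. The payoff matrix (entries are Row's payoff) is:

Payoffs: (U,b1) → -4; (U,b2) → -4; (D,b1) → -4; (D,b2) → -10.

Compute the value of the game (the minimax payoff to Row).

-4

Row minima: U → -4, D → -10; maximin = -4.
Column maxima: b1 → -4, b2 → -4; minimax = -4.
Since maximin = minimax = -4, there is a saddle point and the value is -4.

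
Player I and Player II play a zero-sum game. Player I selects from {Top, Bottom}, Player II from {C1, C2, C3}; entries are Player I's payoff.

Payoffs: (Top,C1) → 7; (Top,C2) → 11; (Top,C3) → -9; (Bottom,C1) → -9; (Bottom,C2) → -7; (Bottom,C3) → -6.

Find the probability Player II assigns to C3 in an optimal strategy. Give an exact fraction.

Row minima: Top → -9, Bottom → -9; maximin = -9.
Column maxima: C1 → 7, C2 → 11, C3 → -6; minimax = -6.
-9 ≠ -6, so there is no saddle point; optimal play is mixed.
C2 is strictly dominated by C1 (it gives Player I strictly more in every row), so Player II never plays it.
On the remaining 2×2 (Top, Bottom vs C1, C3):
Let Player I play Top with probability p. Expected payoff against C1: 7p + (-9)(1−p) = 16p − 9; against C3: (-9)p + (-6)(1−p) = −3p − 6.
Setting these equal: 16p − 9 = −3p − 6 ⇒ 19p = 3 ⇒ p = 3/19, and the value is (16)·(3/19) − 9 = -123/19.
For Player II: with q = P(C1), equating Top's and Bottom's payoffs gives 16q − 9 = −3q − 6 ⇒ q = 3/19.

16/19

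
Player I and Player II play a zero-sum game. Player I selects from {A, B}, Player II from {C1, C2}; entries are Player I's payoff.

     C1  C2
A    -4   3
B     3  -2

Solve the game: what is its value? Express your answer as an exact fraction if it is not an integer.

1/12

Row minima: A → -4, B → -2; maximin = -2.
Column maxima: C1 → 3, C2 → 3; minimax = 3.
-2 ≠ 3, so there is no saddle point; optimal play is mixed.
Let Player I play A with probability p. Expected payoff against C1: (-4)p + 3(1−p) = −7p + 3; against C2: 3p + (-2)(1−p) = 5p − 2.
Setting these equal: −7p + 3 = 5p − 2 ⇒ −12p = -5 ⇒ p = 5/12, and the value is (-7)·(5/12) + 3 = 1/12.
For Player II: with q = P(C1), equating A's and B's payoffs gives −7q + 3 = 5q − 2 ⇒ q = 5/12.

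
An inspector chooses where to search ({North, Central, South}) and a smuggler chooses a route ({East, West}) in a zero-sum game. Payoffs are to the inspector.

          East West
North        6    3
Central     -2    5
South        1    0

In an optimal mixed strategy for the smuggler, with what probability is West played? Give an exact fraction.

Row minima: North → 3, Central → -2, South → 0; maximin = 3.
Column maxima: East → 6, West → 5; minimax = 5.
3 ≠ 5, so there is no saddle point; optimal play is mixed.
South is strictly dominated by North, so the inspector never plays it.
On the remaining 2×2 (North, Central vs East, West):
Let the inspector play North with probability p. Expected payoff against East: 6p + (-2)(1−p) = 8p − 2; against West: 3p + 5(1−p) = −2p + 5.
Setting these equal: 8p − 2 = −2p + 5 ⇒ 10p = 7 ⇒ p = 7/10, and the value is (8)·(7/10) − 2 = 18/5.
For the smuggler: with q = P(East), equating North's and Central's payoffs gives 3q + 3 = −7q + 5 ⇒ q = 1/5.

4/5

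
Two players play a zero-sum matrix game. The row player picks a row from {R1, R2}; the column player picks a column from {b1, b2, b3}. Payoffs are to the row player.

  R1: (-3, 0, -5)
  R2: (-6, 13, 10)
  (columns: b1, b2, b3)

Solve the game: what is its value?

Row minima: R1 → -5, R2 → -6; maximin = -5.
Column maxima: b1 → -3, b2 → 13, b3 → 10; minimax = -3.
-5 ≠ -3, so there is no saddle point; optimal play is mixed.
b2 is strictly dominated by b1 (it gives the row player strictly more in every row), so the column player never plays it.
On the remaining 2×2 (R1, R2 vs b1, b3):
Let the row player play R1 with probability p. Expected payoff against b1: (-3)p + (-6)(1−p) = 3p − 6; against b3: (-5)p + 10(1−p) = −15p + 10.
Setting these equal: 3p − 6 = −15p + 10 ⇒ 18p = 16 ⇒ p = 8/9, and the value is (3)·(8/9) − 6 = -10/3.
For the column player: with q = P(b1), equating R1's and R2's payoffs gives 2q − 5 = −16q + 10 ⇒ q = 5/6.

-10/3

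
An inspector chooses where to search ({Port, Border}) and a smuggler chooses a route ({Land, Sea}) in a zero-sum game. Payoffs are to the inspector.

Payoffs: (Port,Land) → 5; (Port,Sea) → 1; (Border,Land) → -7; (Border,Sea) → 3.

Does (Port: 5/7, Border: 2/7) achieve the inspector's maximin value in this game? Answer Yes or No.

Against Land this mix gives (5/7)·5 + (2/7)·(-7) = 11/7.
Against Sea this mix gives (5/7)·1 + (2/7)·3 = 11/7.
All of the smuggler's active replies (Land, Sea) yield 11/7, and no column does worse for the inspector. The mix makes the smuggler indifferent and guarantees 11/7, so it is optimal.

Yes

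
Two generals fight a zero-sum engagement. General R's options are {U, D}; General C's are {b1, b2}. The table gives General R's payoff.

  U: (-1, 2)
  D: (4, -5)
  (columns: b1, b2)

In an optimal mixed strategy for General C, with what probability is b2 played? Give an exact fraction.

Row minima: U → -1, D → -5; maximin = -1.
Column maxima: b1 → 4, b2 → 2; minimax = 2.
-1 ≠ 2, so there is no saddle point; optimal play is mixed.
Let General R play U with probability p. Expected payoff against b1: (-1)p + 4(1−p) = −5p + 4; against b2: 2p + (-5)(1−p) = 7p − 5.
Setting these equal: −5p + 4 = 7p − 5 ⇒ −12p = -9 ⇒ p = 3/4, and the value is (-5)·(3/4) + 4 = 1/4.
For General C: with q = P(b1), equating U's and D's payoffs gives −3q + 2 = 9q − 5 ⇒ q = 7/12.

5/12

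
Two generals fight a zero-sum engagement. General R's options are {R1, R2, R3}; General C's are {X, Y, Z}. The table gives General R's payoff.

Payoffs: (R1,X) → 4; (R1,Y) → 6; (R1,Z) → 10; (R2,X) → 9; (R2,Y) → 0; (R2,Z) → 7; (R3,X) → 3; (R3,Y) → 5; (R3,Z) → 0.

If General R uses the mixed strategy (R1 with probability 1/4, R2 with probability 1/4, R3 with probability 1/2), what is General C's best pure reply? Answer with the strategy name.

Y

If General C plays X, General R's expected payoff is (1/4)·4 + (1/4)·9 + (1/2)·3 = 19/4.
If General C plays Y, General R's expected payoff is (1/4)·6 + (1/4)·0 + (1/2)·5 = 4.
If General C plays Z, General R's expected payoff is (1/4)·10 + (1/4)·7 + (1/2)·0 = 17/4.
General C minimizes General R's payoff; the smallest is 4, so the best response is Y.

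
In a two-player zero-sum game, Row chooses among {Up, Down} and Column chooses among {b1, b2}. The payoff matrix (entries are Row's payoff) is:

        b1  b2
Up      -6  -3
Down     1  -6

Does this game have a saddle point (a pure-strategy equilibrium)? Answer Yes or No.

No

Row minima: Up → -6, Down → -6; maximin = -6.
Column maxima: b1 → 1, b2 → -3; minimax = -3.
-6 ≠ -3, so no pure-strategy equilibrium exists.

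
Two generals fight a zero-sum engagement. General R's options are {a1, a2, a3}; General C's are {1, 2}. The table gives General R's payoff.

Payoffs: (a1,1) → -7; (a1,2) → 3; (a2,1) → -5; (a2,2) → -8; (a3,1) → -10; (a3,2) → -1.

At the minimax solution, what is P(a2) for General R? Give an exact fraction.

Row minima: a1 → -7, a2 → -8, a3 → -10; maximin = -7.
Column maxima: 1 → -5, 2 → 3; minimax = -5.
-7 ≠ -5, so there is no saddle point; optimal play is mixed.
a3 is strictly dominated by a1, so General R never plays it.
On the remaining 2×2 (a1, a2 vs 1, 2):
Let General R play a1 with probability p. Expected payoff against 1: (-7)p + (-5)(1−p) = −2p − 5; against 2: 3p + (-8)(1−p) = 11p − 8.
Setting these equal: −2p − 5 = 11p − 8 ⇒ −13p = -3 ⇒ p = 3/13, and the value is (-2)·(3/13) − 5 = -71/13.
For General C: with q = P(1), equating a1's and a2's payoffs gives −10q + 3 = 3q − 8 ⇒ q = 11/13.

10/13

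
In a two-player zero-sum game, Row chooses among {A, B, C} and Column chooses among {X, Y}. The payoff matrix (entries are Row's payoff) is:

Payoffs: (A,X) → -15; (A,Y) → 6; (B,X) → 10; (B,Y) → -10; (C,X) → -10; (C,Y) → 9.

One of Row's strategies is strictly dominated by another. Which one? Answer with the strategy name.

A

C gives a strictly higher payoff than A against every column: -10 > -15, 9 > 6.
So A is strictly dominated and Row never plays it.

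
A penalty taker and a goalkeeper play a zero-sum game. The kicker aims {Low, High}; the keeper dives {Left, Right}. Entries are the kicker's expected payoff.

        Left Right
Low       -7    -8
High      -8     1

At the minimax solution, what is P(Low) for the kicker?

9/10

Row minima: Low → -8, High → -8; maximin = -8.
Column maxima: Left → -7, Right → 1; minimax = -7.
-8 ≠ -7, so there is no saddle point; optimal play is mixed.
Let the kicker play Low with probability p. Expected payoff against Left: (-7)p + (-8)(1−p) = p − 8; against Right: (-8)p + 1(1−p) = −9p + 1.
Setting these equal: p − 8 = −9p + 1 ⇒ 10p = 9 ⇒ p = 9/10, and the value is (1)·(9/10) − 8 = -71/10.
For the keeper: with q = P(Left), equating Low's and High's payoffs gives q − 8 = −9q + 1 ⇒ q = 9/10.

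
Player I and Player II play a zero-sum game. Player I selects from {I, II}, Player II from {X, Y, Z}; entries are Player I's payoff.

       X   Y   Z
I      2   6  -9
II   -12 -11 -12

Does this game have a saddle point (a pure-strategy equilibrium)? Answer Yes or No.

Yes

Row minima: I → -9, II → -12; maximin = -9.
Column maxima: X → 2, Y → 6, Z → -9; minimax = -9.
maximin = minimax = -9, so a saddle point exists.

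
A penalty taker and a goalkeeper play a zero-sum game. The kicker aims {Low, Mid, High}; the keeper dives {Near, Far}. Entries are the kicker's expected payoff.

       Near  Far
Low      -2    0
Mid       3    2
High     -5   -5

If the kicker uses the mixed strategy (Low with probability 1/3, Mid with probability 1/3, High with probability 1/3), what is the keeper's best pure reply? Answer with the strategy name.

If the keeper plays Near, the kicker's expected payoff is (1/3)·(-2) + (1/3)·3 + (1/3)·(-5) = -4/3.
If the keeper plays Far, the kicker's expected payoff is (1/3)·0 + (1/3)·2 + (1/3)·(-5) = -1.
The keeper minimizes the kicker's payoff; the smallest is -4/3, so the best response is Near.

Near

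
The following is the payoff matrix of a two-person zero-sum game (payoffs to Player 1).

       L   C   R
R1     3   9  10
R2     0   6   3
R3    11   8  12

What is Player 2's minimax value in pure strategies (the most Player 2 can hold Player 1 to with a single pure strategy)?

Column maxima: L → 11, C → 9, R → 12.
The smallest of these is 9.

9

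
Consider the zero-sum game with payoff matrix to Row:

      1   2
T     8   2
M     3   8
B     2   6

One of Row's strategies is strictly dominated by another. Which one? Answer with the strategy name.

M gives a strictly higher payoff than B against every column: 3 > 2, 8 > 6.
So B is strictly dominated and Row never plays it.

B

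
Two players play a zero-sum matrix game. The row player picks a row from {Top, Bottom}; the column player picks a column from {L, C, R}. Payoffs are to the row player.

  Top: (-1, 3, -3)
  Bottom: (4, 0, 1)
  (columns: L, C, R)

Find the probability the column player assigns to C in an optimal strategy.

Row minima: Top → -3, Bottom → 0; maximin = 0.
Column maxima: L → 4, C → 3, R → 1; minimax = 1.
0 ≠ 1, so there is no saddle point; optimal play is mixed.
L is strictly dominated by R (it gives the row player strictly more in every row), so the column player never plays it.
On the remaining 2×2 (Top, Bottom vs C, R):
Let the row player play Top with probability p. Expected payoff against C: 3p + 0(1−p) = 3p; against R: (-3)p + 1(1−p) = −4p + 1.
Setting these equal: 3p = −4p + 1 ⇒ 7p = 1 ⇒ p = 1/7, and the value is (3)·(1/7) = 3/7.
For the column player: with q = P(C), equating Top's and Bottom's payoffs gives 6q − 3 = −q + 1 ⇒ q = 4/7.

4/7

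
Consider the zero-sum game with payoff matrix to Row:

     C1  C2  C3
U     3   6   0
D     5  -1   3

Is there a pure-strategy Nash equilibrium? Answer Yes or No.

No

Row minima: U → 0, D → -1; maximin = 0.
Column maxima: C1 → 5, C2 → 6, C3 → 3; minimax = 3.
0 ≠ 3, so no pure-strategy equilibrium exists.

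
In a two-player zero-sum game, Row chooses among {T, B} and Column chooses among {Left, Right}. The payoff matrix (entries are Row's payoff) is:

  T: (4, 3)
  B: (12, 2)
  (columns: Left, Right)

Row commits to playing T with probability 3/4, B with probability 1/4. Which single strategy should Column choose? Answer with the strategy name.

Right

If Column plays Left, Row's expected payoff is (3/4)·4 + (1/4)·12 = 6.
If Column plays Right, Row's expected payoff is (3/4)·3 + (1/4)·2 = 11/4.
Column minimizes Row's payoff; the smallest is 11/4, so the best response is Right.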